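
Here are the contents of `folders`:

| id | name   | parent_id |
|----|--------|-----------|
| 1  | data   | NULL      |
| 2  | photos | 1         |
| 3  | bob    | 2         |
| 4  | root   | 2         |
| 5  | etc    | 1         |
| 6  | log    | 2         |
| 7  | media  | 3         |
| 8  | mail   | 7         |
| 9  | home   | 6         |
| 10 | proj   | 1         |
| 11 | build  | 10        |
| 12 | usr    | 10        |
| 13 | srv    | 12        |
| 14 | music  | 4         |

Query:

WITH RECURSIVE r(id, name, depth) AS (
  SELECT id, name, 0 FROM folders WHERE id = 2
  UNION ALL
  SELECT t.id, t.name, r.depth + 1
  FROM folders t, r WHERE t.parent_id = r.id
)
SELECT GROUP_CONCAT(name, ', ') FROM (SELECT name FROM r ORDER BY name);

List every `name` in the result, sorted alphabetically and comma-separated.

Base: id=2 (photos) at depth 0.
Iteration 1: rows with parent_id in {2} -> bob (id 3, depth 1), root (id 4, depth 1), log (id 6, depth 1).
Iteration 2: rows with parent_id in {3,4,6} -> media (id 7, depth 2), home (id 9, depth 2), music (id 14, depth 2).
Iteration 3: rows with parent_id in {7,9,14} -> mail (id 8, depth 3).
Iteration 4: no rows with parent_id in {8}; recursion stops.

bob, home, log, mail, media, music, photos, root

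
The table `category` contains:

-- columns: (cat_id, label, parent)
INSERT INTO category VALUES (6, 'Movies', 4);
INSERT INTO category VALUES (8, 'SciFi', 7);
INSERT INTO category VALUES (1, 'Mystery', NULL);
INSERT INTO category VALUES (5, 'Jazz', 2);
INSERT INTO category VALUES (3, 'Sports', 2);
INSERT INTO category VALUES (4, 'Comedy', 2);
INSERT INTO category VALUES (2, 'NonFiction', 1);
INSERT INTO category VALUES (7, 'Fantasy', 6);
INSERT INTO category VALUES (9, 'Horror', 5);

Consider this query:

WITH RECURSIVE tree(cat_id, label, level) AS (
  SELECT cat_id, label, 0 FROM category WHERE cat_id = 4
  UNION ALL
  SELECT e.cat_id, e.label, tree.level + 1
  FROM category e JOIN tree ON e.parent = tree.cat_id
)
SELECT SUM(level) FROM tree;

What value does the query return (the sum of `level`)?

Base: cat_id=4 (Comedy) at level 0.
Iteration 1: rows with parent in {4} -> Movies (id 6, level 1).
Iteration 2: rows with parent in {6} -> Fantasy (id 7, level 2).
Iteration 3: rows with parent in {7} -> SciFi (id 8, level 3).
Iteration 4: no rows with parent in {8}; recursion stops.
SUM(level) = 0 + 1 + 2 + 3 = 6.

6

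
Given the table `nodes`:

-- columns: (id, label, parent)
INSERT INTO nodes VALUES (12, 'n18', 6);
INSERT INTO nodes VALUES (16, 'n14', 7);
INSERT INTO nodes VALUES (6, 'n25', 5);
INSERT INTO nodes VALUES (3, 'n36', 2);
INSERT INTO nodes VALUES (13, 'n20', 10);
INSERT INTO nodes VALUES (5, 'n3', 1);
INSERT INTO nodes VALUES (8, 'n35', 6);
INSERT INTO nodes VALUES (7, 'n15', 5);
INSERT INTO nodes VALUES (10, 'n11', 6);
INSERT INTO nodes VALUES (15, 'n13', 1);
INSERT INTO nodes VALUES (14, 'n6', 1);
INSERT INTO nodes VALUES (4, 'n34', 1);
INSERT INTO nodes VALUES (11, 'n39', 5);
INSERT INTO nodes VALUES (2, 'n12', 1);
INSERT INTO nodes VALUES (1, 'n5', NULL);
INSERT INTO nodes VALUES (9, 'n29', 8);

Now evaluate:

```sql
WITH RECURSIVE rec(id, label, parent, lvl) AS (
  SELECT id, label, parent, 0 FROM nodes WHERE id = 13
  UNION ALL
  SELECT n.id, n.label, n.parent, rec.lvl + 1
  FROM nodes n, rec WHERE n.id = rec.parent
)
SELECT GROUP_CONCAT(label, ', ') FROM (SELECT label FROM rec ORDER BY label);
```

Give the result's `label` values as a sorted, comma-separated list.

Base: id=13 (n20), parent=10, lvl 0.
Iteration 1: join on id=10 -> n11 (id 10, parent=6, lvl 1).
Iteration 2: join on id=6 -> n25 (id 6, parent=5, lvl 2).
Iteration 3: join on id=5 -> n3 (id 5, parent=1, lvl 3).
Iteration 4: join on id=1 -> n5 (id 1, parent=NULL, lvl 4).
Iteration 5: parent is NULL; no match; recursion stops.

n11, n20, n25, n3, n5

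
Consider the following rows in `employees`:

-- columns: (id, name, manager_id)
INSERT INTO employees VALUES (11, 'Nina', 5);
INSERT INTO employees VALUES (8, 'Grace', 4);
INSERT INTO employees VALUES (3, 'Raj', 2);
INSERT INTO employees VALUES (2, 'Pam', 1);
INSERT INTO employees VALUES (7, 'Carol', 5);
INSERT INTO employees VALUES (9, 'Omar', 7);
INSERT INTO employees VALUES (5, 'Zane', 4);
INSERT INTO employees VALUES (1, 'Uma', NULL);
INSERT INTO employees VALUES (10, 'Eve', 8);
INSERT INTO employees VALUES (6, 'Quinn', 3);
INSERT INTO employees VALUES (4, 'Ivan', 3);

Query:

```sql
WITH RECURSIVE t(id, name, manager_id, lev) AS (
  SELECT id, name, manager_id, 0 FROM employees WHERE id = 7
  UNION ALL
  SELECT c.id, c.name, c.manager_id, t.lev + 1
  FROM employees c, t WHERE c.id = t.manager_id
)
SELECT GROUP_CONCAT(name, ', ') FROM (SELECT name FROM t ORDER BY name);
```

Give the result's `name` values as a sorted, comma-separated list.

Carol, Ivan, Pam, Raj, Uma, Zane

Base: id=7 (Carol), manager_id=5, lev 0.
Iteration 1: join on id=5 -> Zane (id 5, manager_id=4, lev 1).
Iteration 2: join on id=4 -> Ivan (id 4, manager_id=3, lev 2).
Iteration 3: join on id=3 -> Raj (id 3, manager_id=2, lev 3).
Iteration 4: join on id=2 -> Pam (id 2, manager_id=1, lev 4).
Iteration 5: join on id=1 -> Uma (id 1, manager_id=NULL, lev 5).
Iteration 6: manager_id is NULL; no match; recursion stops.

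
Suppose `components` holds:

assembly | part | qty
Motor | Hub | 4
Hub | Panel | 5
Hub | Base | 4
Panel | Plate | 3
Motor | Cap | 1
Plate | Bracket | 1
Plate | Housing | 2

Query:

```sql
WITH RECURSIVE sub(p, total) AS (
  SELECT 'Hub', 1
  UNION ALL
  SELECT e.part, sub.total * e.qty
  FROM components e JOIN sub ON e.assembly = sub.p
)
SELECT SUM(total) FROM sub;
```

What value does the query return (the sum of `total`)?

Base: (Hub, total=1).
Iteration 1: components of {Hub} -> Base = 1*4 = 4, Panel = 1*5 = 5.
Iteration 2: components of {Base,Panel} -> Plate = 5*3 = 15.
Iteration 3: components of {Plate} -> Bracket = 15*1 = 15, Housing = 15*2 = 30.
Iteration 4: no further components; recursion stops.
SUM(total) = 1 + 5 + 4 + 15 + 15 + 30 = 70.

70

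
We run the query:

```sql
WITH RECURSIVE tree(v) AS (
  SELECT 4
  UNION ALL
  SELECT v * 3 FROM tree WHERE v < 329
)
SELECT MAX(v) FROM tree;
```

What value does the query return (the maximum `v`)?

Base: v=4.
Iteration 1: 4 < 329 holds -> v = 4 * 3 = 12.
Iteration 2: 12 < 329 holds -> v = 12 * 3 = 36.
Iteration 3: 36 < 329 holds -> v = 36 * 3 = 108.
Iteration 4: 108 < 329 holds -> v = 108 * 3 = 324.
Iteration 5: 324 < 329 holds -> v = 324 * 3 = 972.
Iteration 6: 972 < 329 fails; recursion stops.
v values: 4, 12, 36, 108, 324, 972; the maximum is 972.

972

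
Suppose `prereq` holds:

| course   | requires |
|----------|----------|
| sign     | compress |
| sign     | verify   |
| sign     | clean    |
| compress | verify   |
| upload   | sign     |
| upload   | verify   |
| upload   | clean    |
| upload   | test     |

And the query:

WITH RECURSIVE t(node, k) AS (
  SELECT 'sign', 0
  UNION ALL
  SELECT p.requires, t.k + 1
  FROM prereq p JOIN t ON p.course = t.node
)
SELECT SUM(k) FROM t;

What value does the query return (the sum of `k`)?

5

Base: (sign, k=0).
Iteration 1: edges from {sign} -> (clean, k=1), (compress, k=1), (verify, k=1).
Iteration 2: edges from {clean,compress,verify} -> (verify, k=2).
Iteration 3: no outgoing edges from {verify}; recursion stops.
SUM(k) = 0 + 1 + 1 + 1 + 2 = 5.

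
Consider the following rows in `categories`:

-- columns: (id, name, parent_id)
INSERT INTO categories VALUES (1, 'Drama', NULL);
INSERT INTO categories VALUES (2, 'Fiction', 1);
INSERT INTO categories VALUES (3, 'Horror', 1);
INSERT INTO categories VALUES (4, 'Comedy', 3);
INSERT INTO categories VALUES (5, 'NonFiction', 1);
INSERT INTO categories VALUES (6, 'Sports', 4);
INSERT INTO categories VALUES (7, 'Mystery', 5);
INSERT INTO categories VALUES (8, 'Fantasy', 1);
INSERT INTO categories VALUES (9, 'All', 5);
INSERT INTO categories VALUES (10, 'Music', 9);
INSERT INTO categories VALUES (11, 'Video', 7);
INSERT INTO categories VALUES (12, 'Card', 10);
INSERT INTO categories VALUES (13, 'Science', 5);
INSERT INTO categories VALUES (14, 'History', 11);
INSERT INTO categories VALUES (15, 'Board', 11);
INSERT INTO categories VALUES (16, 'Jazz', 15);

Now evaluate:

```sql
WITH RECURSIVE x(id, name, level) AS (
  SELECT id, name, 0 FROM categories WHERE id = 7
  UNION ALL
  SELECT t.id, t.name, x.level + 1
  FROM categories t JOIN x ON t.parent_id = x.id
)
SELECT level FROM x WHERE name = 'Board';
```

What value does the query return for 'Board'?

Base: id=7 (Mystery) at level 0.
Iteration 1: rows with parent_id in {7} -> Video (id 11, level 1).
Iteration 2: rows with parent_id in {11} -> History (id 14, level 2), Board (id 15, level 2).
Iteration 3: rows with parent_id in {14,15} -> Jazz (id 16, level 3).
Iteration 4: no rows with parent_id in {16}; recursion stops.

2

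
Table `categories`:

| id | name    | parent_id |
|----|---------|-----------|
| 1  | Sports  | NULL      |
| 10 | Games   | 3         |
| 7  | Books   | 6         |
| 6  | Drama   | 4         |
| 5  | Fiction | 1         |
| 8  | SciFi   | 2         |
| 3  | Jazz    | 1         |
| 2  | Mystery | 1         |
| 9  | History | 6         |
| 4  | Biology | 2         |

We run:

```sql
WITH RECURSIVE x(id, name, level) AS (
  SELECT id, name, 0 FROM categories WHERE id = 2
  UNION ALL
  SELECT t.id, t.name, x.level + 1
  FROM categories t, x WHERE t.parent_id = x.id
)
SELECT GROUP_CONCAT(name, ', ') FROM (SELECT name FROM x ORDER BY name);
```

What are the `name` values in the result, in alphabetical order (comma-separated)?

Base: id=2 (Mystery) at level 0.
Iteration 1: rows with parent_id in {2} -> Biology (id 4, level 1), SciFi (id 8, level 1).
Iteration 2: rows with parent_id in {4,8} -> Drama (id 6, level 2).
Iteration 3: rows with parent_id in {6} -> Books (id 7, level 3), History (id 9, level 3).
Iteration 4: no rows with parent_id in {7,9}; recursion stops.

Biology, Books, Drama, History, Mystery, SciFi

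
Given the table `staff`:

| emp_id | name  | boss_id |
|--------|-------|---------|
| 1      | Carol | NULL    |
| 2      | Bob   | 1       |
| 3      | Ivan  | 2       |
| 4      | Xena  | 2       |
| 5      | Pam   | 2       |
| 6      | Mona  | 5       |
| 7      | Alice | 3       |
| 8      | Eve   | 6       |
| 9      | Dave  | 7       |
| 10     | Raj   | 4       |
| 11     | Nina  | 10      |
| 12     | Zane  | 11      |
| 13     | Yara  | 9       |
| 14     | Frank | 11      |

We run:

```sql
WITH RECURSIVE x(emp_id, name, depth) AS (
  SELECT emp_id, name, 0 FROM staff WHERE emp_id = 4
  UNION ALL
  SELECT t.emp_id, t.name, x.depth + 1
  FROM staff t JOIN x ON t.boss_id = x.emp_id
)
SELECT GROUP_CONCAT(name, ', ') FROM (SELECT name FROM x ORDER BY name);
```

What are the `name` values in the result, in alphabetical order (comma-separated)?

Frank, Nina, Raj, Xena, Zane

Base: emp_id=4 (Xena) at depth 0.
Iteration 1: rows with boss_id in {4} -> Raj (id 10, depth 1).
Iteration 2: rows with boss_id in {10} -> Nina (id 11, depth 2).
Iteration 3: rows with boss_id in {11} -> Zane (id 12, depth 3), Frank (id 14, depth 3).
Iteration 4: no rows with boss_id in {12,14}; recursion stops.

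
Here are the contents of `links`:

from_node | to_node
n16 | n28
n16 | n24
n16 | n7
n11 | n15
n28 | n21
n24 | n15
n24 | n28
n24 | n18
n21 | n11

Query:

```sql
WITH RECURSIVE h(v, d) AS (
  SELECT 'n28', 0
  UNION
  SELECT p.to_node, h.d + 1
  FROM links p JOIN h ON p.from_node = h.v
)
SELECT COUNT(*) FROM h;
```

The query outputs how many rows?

Base: (n28, d=0).
Iteration 1: edges from {n28} -> (n21, d=1).
Iteration 2: edges from {n21} -> (n11, d=2).
Iteration 3: edges from {n11} -> (n15, d=3).
Iteration 4: no outgoing edges from {n15}; recursion stops.
Total rows emitted: 4.

4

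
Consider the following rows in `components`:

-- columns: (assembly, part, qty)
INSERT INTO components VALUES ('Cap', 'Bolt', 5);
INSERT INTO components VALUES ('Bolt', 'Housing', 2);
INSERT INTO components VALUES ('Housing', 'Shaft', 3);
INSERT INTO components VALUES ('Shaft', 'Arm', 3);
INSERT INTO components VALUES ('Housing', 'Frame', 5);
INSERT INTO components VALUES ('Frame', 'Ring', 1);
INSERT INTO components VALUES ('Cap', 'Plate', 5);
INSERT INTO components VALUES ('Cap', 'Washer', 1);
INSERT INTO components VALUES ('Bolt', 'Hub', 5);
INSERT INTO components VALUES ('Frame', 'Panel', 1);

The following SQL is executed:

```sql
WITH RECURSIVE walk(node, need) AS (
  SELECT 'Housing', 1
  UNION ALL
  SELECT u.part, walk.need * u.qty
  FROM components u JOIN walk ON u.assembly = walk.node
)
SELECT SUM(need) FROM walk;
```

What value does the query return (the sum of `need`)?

28

Base: (Housing, need=1).
Iteration 1: components of {Housing} -> Frame = 1*5 = 5, Shaft = 1*3 = 3.
Iteration 2: components of {Frame,Shaft} -> Arm = 3*3 = 9, Panel = 5*1 = 5, Ring = 5*1 = 5.
Iteration 3: no further components; recursion stops.
SUM(need) = 1 + 3 + 5 + 9 + 5 + 5 = 28.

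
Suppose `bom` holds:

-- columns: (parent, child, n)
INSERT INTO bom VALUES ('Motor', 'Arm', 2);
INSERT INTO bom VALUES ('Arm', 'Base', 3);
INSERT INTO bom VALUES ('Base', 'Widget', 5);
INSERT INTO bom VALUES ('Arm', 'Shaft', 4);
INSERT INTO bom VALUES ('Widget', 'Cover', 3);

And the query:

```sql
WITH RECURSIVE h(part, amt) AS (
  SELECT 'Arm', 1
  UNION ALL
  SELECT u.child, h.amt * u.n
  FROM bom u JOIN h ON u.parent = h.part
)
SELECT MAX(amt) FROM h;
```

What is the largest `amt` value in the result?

Base: (Arm, amt=1).
Iteration 1: components of {Arm} -> Base = 1*3 = 3, Shaft = 1*4 = 4.
Iteration 2: components of {Base,Shaft} -> Widget = 3*5 = 15.
Iteration 3: components of {Widget} -> Cover = 15*3 = 45.
Iteration 4: no further components; recursion stops.
amt values: 1, 3, 4, 15, 45; the maximum is 45.

45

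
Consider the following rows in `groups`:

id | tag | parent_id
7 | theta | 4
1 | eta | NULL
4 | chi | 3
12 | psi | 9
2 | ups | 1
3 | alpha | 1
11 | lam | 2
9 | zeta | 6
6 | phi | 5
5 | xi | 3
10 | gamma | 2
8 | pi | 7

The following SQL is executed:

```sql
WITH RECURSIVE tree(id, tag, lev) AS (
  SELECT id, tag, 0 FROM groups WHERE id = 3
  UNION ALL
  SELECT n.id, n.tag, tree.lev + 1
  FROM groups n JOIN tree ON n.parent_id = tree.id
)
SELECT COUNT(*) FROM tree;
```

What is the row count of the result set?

Base: id=3 (alpha) at lev 0.
Iteration 1: rows with parent_id in {3} -> chi (id 4, lev 1), xi (id 5, lev 1).
Iteration 2: rows with parent_id in {4,5} -> phi (id 6, lev 2), theta (id 7, lev 2).
Iteration 3: rows with parent_id in {6,7} -> pi (id 8, lev 3), zeta (id 9, lev 3).
Iteration 4: rows with parent_id in {8,9} -> psi (id 12, lev 4).
Iteration 5: no rows with parent_id in {12}; recursion stops.
Total rows emitted: 8.

8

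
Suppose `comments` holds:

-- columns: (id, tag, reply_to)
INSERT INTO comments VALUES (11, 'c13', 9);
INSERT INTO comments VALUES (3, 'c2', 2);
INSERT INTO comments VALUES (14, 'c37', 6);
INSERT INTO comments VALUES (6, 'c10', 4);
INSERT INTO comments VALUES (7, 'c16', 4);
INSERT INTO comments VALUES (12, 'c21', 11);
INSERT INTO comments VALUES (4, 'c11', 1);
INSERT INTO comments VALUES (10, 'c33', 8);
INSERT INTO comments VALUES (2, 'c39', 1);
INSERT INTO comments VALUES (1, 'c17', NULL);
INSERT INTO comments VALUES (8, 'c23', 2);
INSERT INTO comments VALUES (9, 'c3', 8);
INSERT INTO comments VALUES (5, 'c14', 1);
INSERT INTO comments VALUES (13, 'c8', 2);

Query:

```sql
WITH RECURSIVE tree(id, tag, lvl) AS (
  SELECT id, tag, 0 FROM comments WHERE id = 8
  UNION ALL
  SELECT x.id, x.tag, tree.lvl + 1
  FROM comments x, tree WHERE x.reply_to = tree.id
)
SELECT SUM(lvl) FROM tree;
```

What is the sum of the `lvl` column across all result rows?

7

Base: id=8 (c23) at lvl 0.
Iteration 1: rows with reply_to in {8} -> c3 (id 9, lvl 1), c33 (id 10, lvl 1).
Iteration 2: rows with reply_to in {9,10} -> c13 (id 11, lvl 2).
Iteration 3: rows with reply_to in {11} -> c21 (id 12, lvl 3).
Iteration 4: no rows with reply_to in {12}; recursion stops.
SUM(lvl) = 0 + 1 + 1 + 2 + 3 = 7.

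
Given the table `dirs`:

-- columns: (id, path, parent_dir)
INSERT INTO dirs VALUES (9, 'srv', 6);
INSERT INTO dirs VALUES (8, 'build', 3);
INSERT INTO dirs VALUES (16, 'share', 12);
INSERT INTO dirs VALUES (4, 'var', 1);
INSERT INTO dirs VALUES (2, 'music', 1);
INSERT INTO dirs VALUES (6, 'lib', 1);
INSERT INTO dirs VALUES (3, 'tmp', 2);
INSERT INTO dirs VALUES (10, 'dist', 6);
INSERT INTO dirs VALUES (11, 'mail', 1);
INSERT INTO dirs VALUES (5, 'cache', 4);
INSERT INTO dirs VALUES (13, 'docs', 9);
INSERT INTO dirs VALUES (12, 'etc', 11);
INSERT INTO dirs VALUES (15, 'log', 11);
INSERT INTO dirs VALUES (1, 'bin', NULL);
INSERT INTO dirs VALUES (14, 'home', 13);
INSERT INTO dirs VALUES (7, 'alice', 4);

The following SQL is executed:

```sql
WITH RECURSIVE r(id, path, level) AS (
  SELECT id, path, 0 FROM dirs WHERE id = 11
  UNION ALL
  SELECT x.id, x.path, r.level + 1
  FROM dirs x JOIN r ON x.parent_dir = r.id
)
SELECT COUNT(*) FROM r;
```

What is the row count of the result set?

4

Base: id=11 (mail) at level 0.
Iteration 1: rows with parent_dir in {11} -> etc (id 12, level 1), log (id 15, level 1).
Iteration 2: rows with parent_dir in {12,15} -> share (id 16, level 2).
Iteration 3: no rows with parent_dir in {16}; recursion stops.
Total rows emitted: 4.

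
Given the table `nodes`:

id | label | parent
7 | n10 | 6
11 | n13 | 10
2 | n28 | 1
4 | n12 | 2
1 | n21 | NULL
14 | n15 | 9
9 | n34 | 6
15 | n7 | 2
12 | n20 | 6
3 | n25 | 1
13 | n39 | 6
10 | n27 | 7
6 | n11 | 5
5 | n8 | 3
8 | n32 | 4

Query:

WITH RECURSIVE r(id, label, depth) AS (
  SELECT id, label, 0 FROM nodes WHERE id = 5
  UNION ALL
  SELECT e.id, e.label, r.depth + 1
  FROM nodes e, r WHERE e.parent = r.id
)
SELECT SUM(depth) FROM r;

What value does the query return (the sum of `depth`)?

Base: id=5 (n8) at depth 0.
Iteration 1: rows with parent in {5} -> n11 (id 6, depth 1).
Iteration 2: rows with parent in {6} -> n10 (id 7, depth 2), n34 (id 9, depth 2), n20 (id 12, depth 2), n39 (id 13, depth 2).
Iteration 3: rows with parent in {7,9,12,13} -> n27 (id 10, depth 3), n15 (id 14, depth 3).
Iteration 4: rows with parent in {10,14} -> n13 (id 11, depth 4).
Iteration 5: no rows with parent in {11}; recursion stops.
SUM(depth) = 0 + 1 + 2 + 2 + 2 + 2 + 3 + 3 + 4 = 19.

19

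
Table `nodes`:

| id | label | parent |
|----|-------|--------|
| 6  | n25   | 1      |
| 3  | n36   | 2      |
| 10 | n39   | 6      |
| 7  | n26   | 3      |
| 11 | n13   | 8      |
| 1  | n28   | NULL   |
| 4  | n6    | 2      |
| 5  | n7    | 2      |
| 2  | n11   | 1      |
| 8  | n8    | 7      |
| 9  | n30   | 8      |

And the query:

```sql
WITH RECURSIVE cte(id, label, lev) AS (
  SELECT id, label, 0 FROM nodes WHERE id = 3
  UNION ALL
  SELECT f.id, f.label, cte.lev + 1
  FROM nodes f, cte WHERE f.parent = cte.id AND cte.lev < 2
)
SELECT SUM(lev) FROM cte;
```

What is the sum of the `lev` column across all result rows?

Base: id=3 (n36) at lev 0.
Iteration 1: rows with parent in {3} -> n26 (id 7, lev 1).
Iteration 2: rows with parent in {7} -> n8 (id 8, lev 2).
Iteration 3: lev < 2 fails for all current rows; recursion stops.
SUM(lev) = 0 + 1 + 2 = 3.

3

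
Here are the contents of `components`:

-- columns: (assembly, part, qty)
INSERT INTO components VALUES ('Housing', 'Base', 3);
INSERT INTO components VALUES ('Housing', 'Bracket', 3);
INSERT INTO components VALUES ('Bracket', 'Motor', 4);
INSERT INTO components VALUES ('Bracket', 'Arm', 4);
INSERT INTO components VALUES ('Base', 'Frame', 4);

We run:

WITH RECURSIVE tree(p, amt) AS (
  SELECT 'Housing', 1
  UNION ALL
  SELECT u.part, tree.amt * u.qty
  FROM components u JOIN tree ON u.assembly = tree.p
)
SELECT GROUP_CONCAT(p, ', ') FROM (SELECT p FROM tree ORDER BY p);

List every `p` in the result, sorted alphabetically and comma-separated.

Arm, Base, Bracket, Frame, Housing, Motor

Base: (Housing, amt=1).
Iteration 1: components of {Housing} -> Base = 1*3 = 3, Bracket = 1*3 = 3.
Iteration 2: components of {Base,Bracket} -> Arm = 3*4 = 12, Frame = 3*4 = 12, Motor = 3*4 = 12.
Iteration 3: no further components; recursion stops.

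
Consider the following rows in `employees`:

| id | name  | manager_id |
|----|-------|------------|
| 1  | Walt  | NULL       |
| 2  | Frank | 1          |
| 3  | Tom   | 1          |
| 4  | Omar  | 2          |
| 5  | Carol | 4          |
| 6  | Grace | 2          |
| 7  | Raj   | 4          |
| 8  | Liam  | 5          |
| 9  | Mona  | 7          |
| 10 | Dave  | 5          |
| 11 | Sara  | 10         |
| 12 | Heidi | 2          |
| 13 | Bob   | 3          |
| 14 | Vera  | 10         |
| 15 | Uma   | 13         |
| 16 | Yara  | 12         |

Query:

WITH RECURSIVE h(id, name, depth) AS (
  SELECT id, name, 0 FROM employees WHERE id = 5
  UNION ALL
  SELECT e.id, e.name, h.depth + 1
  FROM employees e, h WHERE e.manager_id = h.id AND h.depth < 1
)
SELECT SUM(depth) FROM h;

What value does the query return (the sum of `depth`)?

2

Base: id=5 (Carol) at depth 0.
Iteration 1: rows with manager_id in {5} -> Liam (id 8, depth 1), Dave (id 10, depth 1).
Iteration 2: depth < 1 fails for all current rows; recursion stops.
SUM(depth) = 0 + 1 + 1 = 2.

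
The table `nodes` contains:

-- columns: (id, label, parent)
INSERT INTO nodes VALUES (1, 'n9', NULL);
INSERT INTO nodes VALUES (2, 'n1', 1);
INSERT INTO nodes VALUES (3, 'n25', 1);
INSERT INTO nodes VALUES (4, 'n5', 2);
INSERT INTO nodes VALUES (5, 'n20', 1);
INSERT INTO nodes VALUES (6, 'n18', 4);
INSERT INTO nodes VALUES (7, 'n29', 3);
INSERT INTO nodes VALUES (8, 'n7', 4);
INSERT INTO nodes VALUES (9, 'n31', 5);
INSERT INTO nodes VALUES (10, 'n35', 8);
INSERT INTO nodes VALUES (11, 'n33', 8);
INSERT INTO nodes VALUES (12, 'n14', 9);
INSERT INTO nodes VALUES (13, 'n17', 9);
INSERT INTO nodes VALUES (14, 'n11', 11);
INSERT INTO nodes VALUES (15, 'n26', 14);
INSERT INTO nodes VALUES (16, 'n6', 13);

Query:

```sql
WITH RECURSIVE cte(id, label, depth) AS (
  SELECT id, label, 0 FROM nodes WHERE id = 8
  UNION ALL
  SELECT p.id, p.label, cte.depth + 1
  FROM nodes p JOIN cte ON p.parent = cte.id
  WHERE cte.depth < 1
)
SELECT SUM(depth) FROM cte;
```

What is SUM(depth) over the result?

2

Base: id=8 (n7) at depth 0.
Iteration 1: rows with parent in {8} -> n35 (id 10, depth 1), n33 (id 11, depth 1).
Iteration 2: depth < 1 fails for all current rows; recursion stops.
SUM(depth) = 0 + 1 + 1 = 2.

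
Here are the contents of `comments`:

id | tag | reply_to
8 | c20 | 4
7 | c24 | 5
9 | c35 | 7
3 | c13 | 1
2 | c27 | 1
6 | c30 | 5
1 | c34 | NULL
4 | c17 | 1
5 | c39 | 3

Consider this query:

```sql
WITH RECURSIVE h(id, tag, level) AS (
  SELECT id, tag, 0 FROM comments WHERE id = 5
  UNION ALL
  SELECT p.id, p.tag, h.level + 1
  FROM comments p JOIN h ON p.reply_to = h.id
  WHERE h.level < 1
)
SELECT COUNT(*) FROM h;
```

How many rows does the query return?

Base: id=5 (c39) at level 0.
Iteration 1: rows with reply_to in {5} -> c30 (id 6, level 1), c24 (id 7, level 1).
Iteration 2: level < 1 fails for all current rows; recursion stops.
Total rows emitted: 3.

3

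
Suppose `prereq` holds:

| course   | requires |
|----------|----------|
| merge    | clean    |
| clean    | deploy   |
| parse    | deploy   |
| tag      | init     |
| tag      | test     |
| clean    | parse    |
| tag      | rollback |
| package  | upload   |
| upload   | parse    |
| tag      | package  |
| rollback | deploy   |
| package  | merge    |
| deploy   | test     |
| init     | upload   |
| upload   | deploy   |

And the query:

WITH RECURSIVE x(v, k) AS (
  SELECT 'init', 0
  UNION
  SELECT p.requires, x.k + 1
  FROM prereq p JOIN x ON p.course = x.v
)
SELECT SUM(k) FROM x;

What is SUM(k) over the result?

Base: (init, k=0).
Iteration 1: edges from {init} -> (upload, k=1).
Iteration 2: edges from {upload} -> (deploy, k=2), (parse, k=2).
Iteration 3: edges from {deploy,parse} -> (deploy, k=3), (test, k=3).
Iteration 4: edges from {deploy,test} -> (test, k=4).
Iteration 5: no outgoing edges from {test}; recursion stops.
SUM(k) = 0 + 1 + 2 + 2 + 3 + 3 + 4 = 15.

15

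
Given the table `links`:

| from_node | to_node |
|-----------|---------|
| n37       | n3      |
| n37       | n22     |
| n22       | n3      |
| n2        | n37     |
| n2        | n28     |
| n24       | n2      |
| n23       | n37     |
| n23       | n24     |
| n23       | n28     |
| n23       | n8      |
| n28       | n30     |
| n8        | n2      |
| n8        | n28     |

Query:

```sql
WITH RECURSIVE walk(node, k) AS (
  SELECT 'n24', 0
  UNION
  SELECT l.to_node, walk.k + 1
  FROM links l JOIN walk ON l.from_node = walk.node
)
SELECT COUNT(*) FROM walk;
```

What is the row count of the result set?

8

Base: (n24, k=0).
Iteration 1: edges from {n24} -> (n2, k=1).
Iteration 2: edges from {n2} -> (n28, k=2), (n37, k=2).
Iteration 3: edges from {n28,n37} -> (n22, k=3), (n3, k=3), (n30, k=3).
Iteration 4: edges from {n22,n3,n30} -> (n3, k=4).
Iteration 5: no outgoing edges from {n3}; recursion stops.
Total rows emitted: 8.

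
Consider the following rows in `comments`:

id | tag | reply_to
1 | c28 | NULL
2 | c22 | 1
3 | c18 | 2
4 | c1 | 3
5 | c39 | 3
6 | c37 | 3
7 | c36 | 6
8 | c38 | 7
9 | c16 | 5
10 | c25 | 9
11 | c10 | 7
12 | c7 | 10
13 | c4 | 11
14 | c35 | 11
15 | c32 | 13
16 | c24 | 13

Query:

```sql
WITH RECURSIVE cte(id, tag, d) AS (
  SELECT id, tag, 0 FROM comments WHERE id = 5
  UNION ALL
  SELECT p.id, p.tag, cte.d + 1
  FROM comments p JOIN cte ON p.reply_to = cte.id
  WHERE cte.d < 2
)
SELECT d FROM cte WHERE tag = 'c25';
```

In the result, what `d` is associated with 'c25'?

2

Base: id=5 (c39) at d 0.
Iteration 1: rows with reply_to in {5} -> c16 (id 9, d 1).
Iteration 2: rows with reply_to in {9} -> c25 (id 10, d 2).
Iteration 3: d < 2 fails for all current rows; recursion stops.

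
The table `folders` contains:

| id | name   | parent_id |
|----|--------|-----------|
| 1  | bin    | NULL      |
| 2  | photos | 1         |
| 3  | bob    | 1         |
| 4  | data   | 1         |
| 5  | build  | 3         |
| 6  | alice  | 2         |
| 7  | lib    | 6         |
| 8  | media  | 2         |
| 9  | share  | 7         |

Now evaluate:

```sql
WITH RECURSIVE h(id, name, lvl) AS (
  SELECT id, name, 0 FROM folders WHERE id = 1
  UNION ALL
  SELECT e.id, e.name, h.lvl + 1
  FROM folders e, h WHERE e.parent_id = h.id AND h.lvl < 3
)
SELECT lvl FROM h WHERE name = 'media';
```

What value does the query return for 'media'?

2

Base: id=1 (bin) at lvl 0.
Iteration 1: rows with parent_id in {1} -> photos (id 2, lvl 1), bob (id 3, lvl 1), data (id 4, lvl 1).
Iteration 2: rows with parent_id in {2,3,4} -> build (id 5, lvl 2), alice (id 6, lvl 2), media (id 8, lvl 2).
Iteration 3: rows with parent_id in {5,6,8} -> lib (id 7, lvl 3).
Iteration 4: lvl < 3 fails for all current rows; recursion stops.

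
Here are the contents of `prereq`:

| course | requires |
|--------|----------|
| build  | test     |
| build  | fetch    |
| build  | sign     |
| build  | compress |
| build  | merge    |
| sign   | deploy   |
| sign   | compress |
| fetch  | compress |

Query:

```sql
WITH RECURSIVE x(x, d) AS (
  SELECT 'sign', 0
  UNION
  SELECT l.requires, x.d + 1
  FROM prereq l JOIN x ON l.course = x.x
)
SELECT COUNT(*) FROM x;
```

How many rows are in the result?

Base: (sign, d=0).
Iteration 1: edges from {sign} -> (compress, d=1), (deploy, d=1).
Iteration 2: no outgoing edges from {compress,deploy}; recursion stops.
Total rows emitted: 3.

3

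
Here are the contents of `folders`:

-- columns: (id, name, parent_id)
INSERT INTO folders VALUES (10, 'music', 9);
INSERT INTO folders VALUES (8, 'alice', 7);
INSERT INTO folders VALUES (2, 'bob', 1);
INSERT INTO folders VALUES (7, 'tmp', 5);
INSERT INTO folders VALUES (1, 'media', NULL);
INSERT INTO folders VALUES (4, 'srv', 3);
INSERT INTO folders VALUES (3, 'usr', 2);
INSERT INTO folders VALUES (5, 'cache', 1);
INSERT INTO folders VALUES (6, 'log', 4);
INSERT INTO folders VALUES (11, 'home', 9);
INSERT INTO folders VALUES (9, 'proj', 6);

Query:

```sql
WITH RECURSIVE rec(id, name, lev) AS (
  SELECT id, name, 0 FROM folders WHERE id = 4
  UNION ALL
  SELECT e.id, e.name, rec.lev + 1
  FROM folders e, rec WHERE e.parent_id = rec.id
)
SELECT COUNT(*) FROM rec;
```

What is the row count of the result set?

Base: id=4 (srv) at lev 0.
Iteration 1: rows with parent_id in {4} -> log (id 6, lev 1).
Iteration 2: rows with parent_id in {6} -> proj (id 9, lev 2).
Iteration 3: rows with parent_id in {9} -> music (id 10, lev 3), home (id 11, lev 3).
Iteration 4: no rows with parent_id in {10,11}; recursion stops.
Total rows emitted: 5.

5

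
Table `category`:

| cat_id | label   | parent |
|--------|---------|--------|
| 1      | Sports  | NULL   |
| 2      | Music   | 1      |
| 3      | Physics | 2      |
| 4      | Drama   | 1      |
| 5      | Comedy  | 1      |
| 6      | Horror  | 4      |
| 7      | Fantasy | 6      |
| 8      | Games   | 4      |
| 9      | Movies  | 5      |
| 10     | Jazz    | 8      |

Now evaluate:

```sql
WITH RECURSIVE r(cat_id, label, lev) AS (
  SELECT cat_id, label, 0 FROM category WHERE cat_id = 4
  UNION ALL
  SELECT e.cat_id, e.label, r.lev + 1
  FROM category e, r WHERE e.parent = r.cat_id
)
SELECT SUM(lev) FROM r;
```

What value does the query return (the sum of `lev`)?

Base: cat_id=4 (Drama) at lev 0.
Iteration 1: rows with parent in {4} -> Horror (id 6, lev 1), Games (id 8, lev 1).
Iteration 2: rows with parent in {6,8} -> Fantasy (id 7, lev 2), Jazz (id 10, lev 2).
Iteration 3: no rows with parent in {7,10}; recursion stops.
SUM(lev) = 0 + 1 + 1 + 2 + 2 = 6.

6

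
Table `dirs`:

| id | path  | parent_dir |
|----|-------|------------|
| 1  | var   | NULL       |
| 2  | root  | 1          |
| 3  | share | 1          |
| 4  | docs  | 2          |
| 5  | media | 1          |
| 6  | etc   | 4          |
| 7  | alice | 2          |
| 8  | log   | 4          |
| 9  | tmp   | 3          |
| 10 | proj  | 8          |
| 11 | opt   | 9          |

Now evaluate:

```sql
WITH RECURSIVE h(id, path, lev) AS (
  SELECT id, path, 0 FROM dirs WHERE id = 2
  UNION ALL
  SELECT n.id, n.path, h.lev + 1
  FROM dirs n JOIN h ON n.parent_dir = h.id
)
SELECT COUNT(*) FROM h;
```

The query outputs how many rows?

6

Base: id=2 (root) at lev 0.
Iteration 1: rows with parent_dir in {2} -> docs (id 4, lev 1), alice (id 7, lev 1).
Iteration 2: rows with parent_dir in {4,7} -> etc (id 6, lev 2), log (id 8, lev 2).
Iteration 3: rows with parent_dir in {6,8} -> proj (id 10, lev 3).
Iteration 4: no rows with parent_dir in {10}; recursion stops.
Total rows emitted: 6.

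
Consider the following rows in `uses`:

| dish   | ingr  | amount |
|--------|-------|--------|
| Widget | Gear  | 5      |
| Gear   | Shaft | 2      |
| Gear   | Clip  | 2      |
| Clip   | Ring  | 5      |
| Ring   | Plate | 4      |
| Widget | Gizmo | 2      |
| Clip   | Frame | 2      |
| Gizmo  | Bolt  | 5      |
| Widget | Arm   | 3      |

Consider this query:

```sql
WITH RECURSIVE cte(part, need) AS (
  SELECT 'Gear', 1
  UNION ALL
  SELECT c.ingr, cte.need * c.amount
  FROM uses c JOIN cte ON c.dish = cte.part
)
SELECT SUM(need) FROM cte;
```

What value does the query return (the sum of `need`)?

Base: (Gear, need=1).
Iteration 1: components of {Gear} -> Clip = 1*2 = 2, Shaft = 1*2 = 2.
Iteration 2: components of {Clip,Shaft} -> Frame = 2*2 = 4, Ring = 2*5 = 10.
Iteration 3: components of {Frame,Ring} -> Plate = 10*4 = 40.
Iteration 4: no further components; recursion stops.
SUM(need) = 1 + 2 + 2 + 10 + 4 + 40 = 59.

59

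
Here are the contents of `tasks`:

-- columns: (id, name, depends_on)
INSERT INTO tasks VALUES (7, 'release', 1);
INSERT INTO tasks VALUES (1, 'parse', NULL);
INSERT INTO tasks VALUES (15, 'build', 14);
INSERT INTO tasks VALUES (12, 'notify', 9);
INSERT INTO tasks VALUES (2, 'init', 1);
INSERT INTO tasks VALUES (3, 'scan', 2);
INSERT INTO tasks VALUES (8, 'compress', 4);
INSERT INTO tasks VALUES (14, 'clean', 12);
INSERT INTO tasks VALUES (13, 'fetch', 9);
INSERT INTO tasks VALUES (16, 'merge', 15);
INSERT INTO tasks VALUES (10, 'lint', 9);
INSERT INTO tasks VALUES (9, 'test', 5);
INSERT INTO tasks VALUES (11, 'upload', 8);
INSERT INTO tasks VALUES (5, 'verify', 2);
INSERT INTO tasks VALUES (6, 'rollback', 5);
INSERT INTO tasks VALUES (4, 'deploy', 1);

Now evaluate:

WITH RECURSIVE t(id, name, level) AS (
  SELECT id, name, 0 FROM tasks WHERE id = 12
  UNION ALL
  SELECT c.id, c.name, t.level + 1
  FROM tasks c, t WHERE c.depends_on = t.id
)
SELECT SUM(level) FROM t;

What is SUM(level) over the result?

6

Base: id=12 (notify) at level 0.
Iteration 1: rows with depends_on in {12} -> clean (id 14, level 1).
Iteration 2: rows with depends_on in {14} -> build (id 15, level 2).
Iteration 3: rows with depends_on in {15} -> merge (id 16, level 3).
Iteration 4: no rows with depends_on in {16}; recursion stops.
SUM(level) = 0 + 1 + 2 + 3 = 6.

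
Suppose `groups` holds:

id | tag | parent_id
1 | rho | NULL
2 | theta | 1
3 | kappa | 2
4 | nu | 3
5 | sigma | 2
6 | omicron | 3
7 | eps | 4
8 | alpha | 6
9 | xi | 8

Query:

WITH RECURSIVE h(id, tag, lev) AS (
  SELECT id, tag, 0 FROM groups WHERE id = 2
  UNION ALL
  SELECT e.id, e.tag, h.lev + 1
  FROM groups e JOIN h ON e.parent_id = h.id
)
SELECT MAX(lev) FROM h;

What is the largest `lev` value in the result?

Base: id=2 (theta) at lev 0.
Iteration 1: rows with parent_id in {2} -> kappa (id 3, lev 1), sigma (id 5, lev 1).
Iteration 2: rows with parent_id in {3,5} -> nu (id 4, lev 2), omicron (id 6, lev 2).
Iteration 3: rows with parent_id in {4,6} -> eps (id 7, lev 3), alpha (id 8, lev 3).
Iteration 4: rows with parent_id in {7,8} -> xi (id 9, lev 4).
Iteration 5: no rows with parent_id in {9}; recursion stops.
lev values: 0, 1, 1, 2, 2, 3, 3, 4; the maximum is 4.

4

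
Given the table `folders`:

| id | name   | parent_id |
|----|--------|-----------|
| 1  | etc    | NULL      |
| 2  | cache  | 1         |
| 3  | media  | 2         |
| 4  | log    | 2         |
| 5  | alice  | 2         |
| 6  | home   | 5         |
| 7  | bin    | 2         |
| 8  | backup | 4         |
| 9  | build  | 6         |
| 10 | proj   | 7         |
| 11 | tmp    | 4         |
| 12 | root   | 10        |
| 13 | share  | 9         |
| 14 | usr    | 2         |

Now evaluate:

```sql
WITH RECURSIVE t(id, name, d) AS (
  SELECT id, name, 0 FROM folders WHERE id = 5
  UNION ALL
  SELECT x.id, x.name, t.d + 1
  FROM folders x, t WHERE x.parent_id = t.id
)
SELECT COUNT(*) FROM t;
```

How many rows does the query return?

Base: id=5 (alice) at d 0.
Iteration 1: rows with parent_id in {5} -> home (id 6, d 1).
Iteration 2: rows with parent_id in {6} -> build (id 9, d 2).
Iteration 3: rows with parent_id in {9} -> share (id 13, d 3).
Iteration 4: no rows with parent_id in {13}; recursion stops.
Total rows emitted: 4.

4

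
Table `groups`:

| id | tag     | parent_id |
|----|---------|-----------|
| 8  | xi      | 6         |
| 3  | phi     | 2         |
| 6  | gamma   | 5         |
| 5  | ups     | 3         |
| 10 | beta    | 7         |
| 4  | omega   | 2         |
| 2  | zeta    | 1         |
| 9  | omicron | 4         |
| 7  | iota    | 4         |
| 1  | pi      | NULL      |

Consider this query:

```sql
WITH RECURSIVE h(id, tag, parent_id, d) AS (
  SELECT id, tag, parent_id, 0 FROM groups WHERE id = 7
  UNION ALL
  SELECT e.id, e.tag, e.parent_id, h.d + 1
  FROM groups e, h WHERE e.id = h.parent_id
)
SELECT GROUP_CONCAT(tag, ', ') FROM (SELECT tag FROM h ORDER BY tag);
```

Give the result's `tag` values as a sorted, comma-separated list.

Base: id=7 (iota), parent_id=4, d 0.
Iteration 1: join on id=4 -> omega (id 4, parent_id=2, d 1).
Iteration 2: join on id=2 -> zeta (id 2, parent_id=1, d 2).
Iteration 3: join on id=1 -> pi (id 1, parent_id=NULL, d 3).
Iteration 4: parent_id is NULL; no match; recursion stops.

iota, omega, pi, zeta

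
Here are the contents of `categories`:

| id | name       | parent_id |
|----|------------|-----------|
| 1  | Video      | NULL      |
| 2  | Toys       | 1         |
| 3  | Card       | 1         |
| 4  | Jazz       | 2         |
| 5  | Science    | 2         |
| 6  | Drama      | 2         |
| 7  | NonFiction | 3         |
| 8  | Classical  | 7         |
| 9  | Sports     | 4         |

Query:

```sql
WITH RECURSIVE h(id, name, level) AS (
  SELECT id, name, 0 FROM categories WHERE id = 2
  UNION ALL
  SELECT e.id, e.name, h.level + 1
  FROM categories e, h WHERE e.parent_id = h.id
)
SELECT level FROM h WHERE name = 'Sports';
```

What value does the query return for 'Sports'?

Base: id=2 (Toys) at level 0.
Iteration 1: rows with parent_id in {2} -> Jazz (id 4, level 1), Science (id 5, level 1), Drama (id 6, level 1).
Iteration 2: rows with parent_id in {4,5,6} -> Sports (id 9, level 2).
Iteration 3: no rows with parent_id in {9}; recursion stops.

2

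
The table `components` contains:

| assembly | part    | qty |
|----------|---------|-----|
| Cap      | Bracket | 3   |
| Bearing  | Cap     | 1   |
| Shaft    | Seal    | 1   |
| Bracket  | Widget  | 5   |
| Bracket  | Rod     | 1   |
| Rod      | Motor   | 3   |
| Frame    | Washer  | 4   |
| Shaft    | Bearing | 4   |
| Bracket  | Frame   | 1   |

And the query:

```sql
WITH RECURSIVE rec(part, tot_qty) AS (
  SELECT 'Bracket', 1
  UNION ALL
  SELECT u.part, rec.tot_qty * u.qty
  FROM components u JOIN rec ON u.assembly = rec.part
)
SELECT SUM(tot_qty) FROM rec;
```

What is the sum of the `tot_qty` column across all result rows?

15

Base: (Bracket, tot_qty=1).
Iteration 1: components of {Bracket} -> Frame = 1*1 = 1, Rod = 1*1 = 1, Widget = 1*5 = 5.
Iteration 2: components of {Frame,Rod,Widget} -> Motor = 1*3 = 3, Washer = 1*4 = 4.
Iteration 3: no further components; recursion stops.
SUM(tot_qty) = 1 + 1 + 1 + 5 + 3 + 4 = 15.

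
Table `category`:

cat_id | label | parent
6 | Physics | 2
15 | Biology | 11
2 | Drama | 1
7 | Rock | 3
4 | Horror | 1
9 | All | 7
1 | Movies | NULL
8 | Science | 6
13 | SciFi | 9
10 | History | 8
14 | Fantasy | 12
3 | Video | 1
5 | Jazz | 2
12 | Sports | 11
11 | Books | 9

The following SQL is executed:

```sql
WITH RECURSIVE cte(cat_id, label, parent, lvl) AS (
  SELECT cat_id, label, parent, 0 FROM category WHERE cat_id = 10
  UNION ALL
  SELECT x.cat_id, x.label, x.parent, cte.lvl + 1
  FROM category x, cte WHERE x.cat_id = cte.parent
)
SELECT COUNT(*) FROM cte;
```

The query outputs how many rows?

5

Base: cat_id=10 (History), parent=8, lvl 0.
Iteration 1: join on cat_id=8 -> Science (id 8, parent=6, lvl 1).
Iteration 2: join on cat_id=6 -> Physics (id 6, parent=2, lvl 2).
Iteration 3: join on cat_id=2 -> Drama (id 2, parent=1, lvl 3).
Iteration 4: join on cat_id=1 -> Movies (id 1, parent=NULL, lvl 4).
Iteration 5: parent is NULL; no match; recursion stops.
Total rows emitted: 5.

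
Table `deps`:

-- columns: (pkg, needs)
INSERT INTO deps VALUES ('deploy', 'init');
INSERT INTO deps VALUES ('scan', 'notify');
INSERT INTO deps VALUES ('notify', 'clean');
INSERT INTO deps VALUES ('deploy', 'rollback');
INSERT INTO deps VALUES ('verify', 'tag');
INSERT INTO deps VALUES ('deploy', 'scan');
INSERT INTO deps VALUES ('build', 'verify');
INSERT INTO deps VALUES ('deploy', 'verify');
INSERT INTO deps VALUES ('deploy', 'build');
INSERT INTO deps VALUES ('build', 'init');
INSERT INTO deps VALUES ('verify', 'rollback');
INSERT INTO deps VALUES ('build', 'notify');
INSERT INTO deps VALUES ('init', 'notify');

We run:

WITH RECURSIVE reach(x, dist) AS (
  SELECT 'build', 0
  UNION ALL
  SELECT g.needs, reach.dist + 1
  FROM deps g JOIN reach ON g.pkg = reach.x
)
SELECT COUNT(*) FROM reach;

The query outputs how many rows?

9

Base: (build, dist=0).
Iteration 1: edges from {build} -> (init, dist=1), (notify, dist=1), (verify, dist=1).
Iteration 2: edges from {init,notify,verify} -> (clean, dist=2), (notify, dist=2), (rollback, dist=2), (tag, dist=2).
Iteration 3: edges from {clean,notify,rollback,tag} -> (clean, dist=3).
Iteration 4: no outgoing edges from {clean}; recursion stops.
Total rows emitted: 9.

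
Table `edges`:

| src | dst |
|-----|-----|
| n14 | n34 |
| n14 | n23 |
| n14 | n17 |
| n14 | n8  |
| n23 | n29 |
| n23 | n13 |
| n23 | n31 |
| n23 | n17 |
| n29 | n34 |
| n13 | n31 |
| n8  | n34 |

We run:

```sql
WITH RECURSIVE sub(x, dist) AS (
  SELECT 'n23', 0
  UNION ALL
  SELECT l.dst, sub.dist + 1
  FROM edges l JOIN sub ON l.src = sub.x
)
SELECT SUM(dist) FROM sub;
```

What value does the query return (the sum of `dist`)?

Base: (n23, dist=0).
Iteration 1: edges from {n23} -> (n13, dist=1), (n17, dist=1), (n29, dist=1), (n31, dist=1).
Iteration 2: edges from {n13,n17,n29,n31} -> (n31, dist=2), (n34, dist=2).
Iteration 3: no outgoing edges from {n31,n34}; recursion stops.
SUM(dist) = 0 + 1 + 1 + 1 + 1 + 2 + 2 = 8.

8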